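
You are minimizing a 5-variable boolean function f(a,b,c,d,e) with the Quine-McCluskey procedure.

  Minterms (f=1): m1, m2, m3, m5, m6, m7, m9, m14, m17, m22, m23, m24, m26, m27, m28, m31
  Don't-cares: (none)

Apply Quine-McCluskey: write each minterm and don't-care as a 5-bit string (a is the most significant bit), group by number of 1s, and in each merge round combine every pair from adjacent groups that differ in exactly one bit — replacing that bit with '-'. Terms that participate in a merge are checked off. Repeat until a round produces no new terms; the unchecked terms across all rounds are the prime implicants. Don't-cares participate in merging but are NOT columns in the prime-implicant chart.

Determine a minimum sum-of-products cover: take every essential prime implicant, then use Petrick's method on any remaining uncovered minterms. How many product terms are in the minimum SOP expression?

Round 0: 00001✓ 00010✓ 00011✓ 00101✓ 00110✓ 00111✓ 01001✓ 01110✓ 10001✓ 10110✓ 10111✓ 11000✓ 11010✓ 11011✓ 11100✓ 11111✓
Round 1: -0001 -0110✓ -0111✓ 0-001 0-110 00-01✓ 00-10✓ 00-11✓ 000-1✓ 0001-✓ 001-1✓ 0011-✓ 1-111 1011-✓ 11-00 11-11 110-0 1101-
Round 2: -011- 00--1 00-1-
PIs = {-0001, -011-, 0-001, 0-110, 00--1, 00-1-, 1-111, 11-00, 11-11, 110-0, 1101-}
Coverage chart:
  m1: -0001,0-001,00--1
  m2: 00-1- ←essential
  m3: 00--1,00-1-
  m5: 00--1 ←essential
  m6: -011-,0-110,00-1-
  m7: -011-,00--1,00-1-
  m9: 0-001 ←essential
  m14: 0-110 ←essential
  m17: -0001 ←essential
  m22: -011- ←essential
  m23: -011-,1-111
  m24: 11-00,110-0
  m26: 110-0,1101-
  m27: 11-11,1101-
  m28: 11-00 ←essential
  m31: 1-111,11-11
Essential: -0001, -011-, 0-001, 0-110, 00--1, 00-1-, 11-00
Petrick residual → 1-111, 1101-
Min cover (9 terms): b'c'd'e + b'cd + a'c'd'e + a'cde' + a'b'e + a'b'd + acde + abd'e' + abc'd

9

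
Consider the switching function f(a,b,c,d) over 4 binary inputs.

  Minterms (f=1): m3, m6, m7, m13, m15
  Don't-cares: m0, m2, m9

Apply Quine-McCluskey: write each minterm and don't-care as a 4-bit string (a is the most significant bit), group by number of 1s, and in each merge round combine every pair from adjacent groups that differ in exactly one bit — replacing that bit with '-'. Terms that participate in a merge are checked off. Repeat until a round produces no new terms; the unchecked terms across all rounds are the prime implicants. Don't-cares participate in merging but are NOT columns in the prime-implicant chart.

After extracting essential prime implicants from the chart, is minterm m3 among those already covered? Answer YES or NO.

YES

[col 0] 0000*, 0010*, 0011*, 0110*, 0111*, 1001*, 1101*, 1111*
[col 1] -111, 0-10*, 0-11*, 00-0, 001-*, 011-*, 1-01, 11-1
[col 2] 0-1-
Prime implicants: -111, 0-1-, 00-0, 1-01, 11-1
PI chart (minterm → PIs covering it):
  3 | 0-1-  (sole → essential)
  6 | 0-1-  (sole → essential)
  7 | -111,0-1-
  13 | 1-01,11-1
  15 | -111,11-1
Essential prime implicants: 0-1-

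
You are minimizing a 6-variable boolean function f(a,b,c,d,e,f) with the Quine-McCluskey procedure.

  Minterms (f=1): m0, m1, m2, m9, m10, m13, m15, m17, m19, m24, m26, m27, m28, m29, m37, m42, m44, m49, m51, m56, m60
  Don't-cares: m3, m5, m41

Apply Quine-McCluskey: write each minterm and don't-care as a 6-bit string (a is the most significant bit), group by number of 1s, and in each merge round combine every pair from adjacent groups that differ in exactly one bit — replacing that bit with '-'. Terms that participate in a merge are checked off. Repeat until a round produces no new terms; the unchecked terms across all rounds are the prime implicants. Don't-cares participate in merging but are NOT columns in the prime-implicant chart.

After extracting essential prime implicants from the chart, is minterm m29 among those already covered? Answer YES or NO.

[col 0] 000000*, 000001*, 000010*, 000011*, 000101*, 001001*, 001010*, 001101*, 001111*, 010001*, 010011*, 011000*, 011010*, 011011*, 011100*, 011101*, 100101*, 101001*, 101010*, 101100*, 110001*, 110011*, 111000*, 111100*
[col 1] -00101, -01001, -01010, -10001*, -10011*, -11000*, -11100*, 0-0001*, 0-0011*, 0-1010, 0-1101, 00-001*, 00-010, 00-101*, 000-01*, 0000-0*, 0000-1*, 00000-*, 00001-*, 001-01*, 0011-1, 01-011, 0100-1*, 011-00*, 0110-0, 01101-, 01110-, 1-1100, 1100-1*, 111-00*
[col 2] -100-1, -11-00, 0-00-1, 00--01, 0000--
Prime implicants: -00101, -01001, -01010, -100-1, -11-00, 0-00-1, 0-1010, 0-1101, 00--01, 00-010, 0000--, 0011-1, 01-011, 0110-0, 01101-, 01110-, 1-1100
PI chart (minterm → PIs covering it):
  0 | 0000--  (sole → essential)
  1 | 0-00-1,00--01,0000--
  2 | 00-010,0000--
  9 | -01001,00--01
  10 | -01010,0-1010,00-010
  13 | 0-1101,00--01,0011-1
  15 | 0011-1  (sole → essential)
  17 | -100-1,0-00-1
  19 | -100-1,0-00-1,01-011
  24 | -11-00,0110-0
  26 | 0-1010,0110-0,01101-
  27 | 01-011,01101-
  28 | -11-00,01110-
  29 | 0-1101,01110-
  37 | -00101  (sole → essential)
  42 | -01010  (sole → essential)
  44 | 1-1100  (sole → essential)
  49 | -100-1  (sole → essential)
  51 | -100-1  (sole → essential)
  56 | -11-00  (sole → essential)
  60 | -11-00,1-1100
Essential prime implicants: -00101, -01010, -100-1, -11-00, 0000--, 0011-1, 1-1100

NO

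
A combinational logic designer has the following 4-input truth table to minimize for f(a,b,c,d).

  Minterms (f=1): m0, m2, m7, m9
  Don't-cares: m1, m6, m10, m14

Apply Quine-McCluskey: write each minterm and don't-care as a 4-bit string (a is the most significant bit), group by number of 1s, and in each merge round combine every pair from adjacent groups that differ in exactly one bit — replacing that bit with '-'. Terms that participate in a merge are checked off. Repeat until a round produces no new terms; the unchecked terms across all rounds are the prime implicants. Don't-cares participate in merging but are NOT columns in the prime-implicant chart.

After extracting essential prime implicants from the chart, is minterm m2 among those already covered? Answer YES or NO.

[col 0] 0000*, 0001*, 0010*, 0110*, 0111*, 1001*, 1010*, 1110*
[col 1] -001, -010*, -110*, 0-10*, 00-0, 000-, 011-, 1-10*
[col 2] --10
Prime implicants: --10, -001, 00-0, 000-, 011-
PI chart (minterm → PIs covering it):
  0 | 00-0,000-
  2 | --10,00-0
  7 | 011-  (sole → essential)
  9 | -001  (sole → essential)
Essential prime implicants: -001, 011-

NO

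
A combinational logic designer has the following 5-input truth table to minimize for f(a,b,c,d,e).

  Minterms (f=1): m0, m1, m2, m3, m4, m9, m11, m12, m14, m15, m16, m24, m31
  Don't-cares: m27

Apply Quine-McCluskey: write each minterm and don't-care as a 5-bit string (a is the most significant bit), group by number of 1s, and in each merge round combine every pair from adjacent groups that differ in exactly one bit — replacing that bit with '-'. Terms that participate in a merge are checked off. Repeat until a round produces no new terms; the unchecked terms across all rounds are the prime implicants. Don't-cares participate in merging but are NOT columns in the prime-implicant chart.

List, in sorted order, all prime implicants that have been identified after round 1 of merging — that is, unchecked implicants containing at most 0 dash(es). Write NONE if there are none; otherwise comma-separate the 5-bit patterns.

[col 0] 00000*, 00001*, 00010*, 00011*, 00100*, 01001*, 01011*, 01100*, 01110*, 01111*, 10000*, 11000*, 11011*, 11111*
[col 1] -0000, -1011*, -1111*, 0-001*, 0-011*, 0-100, 00-00, 000-0*, 000-1*, 0000-*, 0001-*, 01-11*, 010-1*, 011-0, 0111-, 1-000, 11-11*
[col 2] -1-11, 0-0-1, 000--
Prime implicants: -0000, -1-11, 0-0-1, 0-100, 00-00, 000--, 011-0, 0111-, 1-000

NONE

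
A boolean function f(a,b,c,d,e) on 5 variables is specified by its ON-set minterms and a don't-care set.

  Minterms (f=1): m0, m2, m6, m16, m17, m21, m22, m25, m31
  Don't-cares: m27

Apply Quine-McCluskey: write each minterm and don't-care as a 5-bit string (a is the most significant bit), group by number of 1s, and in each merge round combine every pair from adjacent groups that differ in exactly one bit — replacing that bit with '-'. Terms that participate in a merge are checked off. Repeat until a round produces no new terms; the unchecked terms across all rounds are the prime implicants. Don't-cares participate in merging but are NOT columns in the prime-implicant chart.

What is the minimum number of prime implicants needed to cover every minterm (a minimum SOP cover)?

6

Round 0: 00000✓ 00010✓ 00110✓ 10000✓ 10001✓ 10101✓ 10110✓ 11001✓ 11011✓ 11111✓
Round 1: -0000 -0110 00-10 000-0 1-001 10-01 1000- 11-11 110-1
PIs = {-0000, -0110, 00-10, 000-0, 1-001, 10-01, 1000-, 11-11, 110-1}
Coverage chart:
  m0: -0000,000-0
  m2: 00-10,000-0
  m6: -0110,00-10
  m16: -0000,1000-
  m17: 1-001,10-01,1000-
  m21: 10-01 ←essential
  m22: -0110 ←essential
  m25: 1-001,110-1
  m31: 11-11 ←essential
Essential: -0110, 10-01, 11-11
Petrick residual → -0000, 00-10, 1-001
Min cover (6 terms): b'c'd'e' + b'cde' + a'b'de' + ac'd'e + ab'd'e + abde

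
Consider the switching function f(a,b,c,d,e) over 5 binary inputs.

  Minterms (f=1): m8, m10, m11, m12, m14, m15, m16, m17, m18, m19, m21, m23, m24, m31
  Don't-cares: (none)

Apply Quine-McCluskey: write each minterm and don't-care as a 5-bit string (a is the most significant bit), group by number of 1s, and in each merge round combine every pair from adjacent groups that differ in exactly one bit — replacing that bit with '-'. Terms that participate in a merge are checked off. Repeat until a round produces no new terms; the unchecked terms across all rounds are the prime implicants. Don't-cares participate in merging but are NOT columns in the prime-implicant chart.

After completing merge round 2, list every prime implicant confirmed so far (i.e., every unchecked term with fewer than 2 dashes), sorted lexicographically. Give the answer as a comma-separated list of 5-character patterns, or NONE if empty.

-1000, -1111, 1-000, 1-111

[col 0] 01000*, 01010*, 01011*, 01100*, 01110*, 01111*, 10000*, 10001*, 10010*, 10011*, 10101*, 10111*, 11000*, 11111*
[col 1] -1000, -1111, 01-00*, 01-10*, 01-11*, 010-0*, 0101-*, 011-0*, 0111-*, 1-000, 1-111, 10-01*, 10-11*, 100-0*, 100-1*, 1000-*, 1001-*, 101-1*
[col 2] 01--0, 01-1-, 10--1, 100--
Prime implicants: -1000, -1111, 01--0, 01-1-, 1-000, 1-111, 10--1, 100--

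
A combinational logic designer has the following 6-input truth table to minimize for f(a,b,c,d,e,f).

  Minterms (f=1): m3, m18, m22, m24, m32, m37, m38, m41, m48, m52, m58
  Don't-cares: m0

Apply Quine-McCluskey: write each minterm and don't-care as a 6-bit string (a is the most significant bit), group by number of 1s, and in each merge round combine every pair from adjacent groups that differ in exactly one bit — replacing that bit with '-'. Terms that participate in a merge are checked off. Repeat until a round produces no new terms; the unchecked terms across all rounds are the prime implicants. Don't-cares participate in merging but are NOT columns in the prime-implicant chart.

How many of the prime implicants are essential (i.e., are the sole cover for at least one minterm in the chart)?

8

Round 0: 000000✓ 000011 010010✓ 010110✓ 011000 100000✓ 100101 100110 101001 110000✓ 110100✓ 111010
Round 1: -00000 010-10 1-0000 110-00
PIs = {-00000, 000011, 010-10, 011000, 1-0000, 100101, 100110, 101001, 110-00, 111010}
Coverage chart:
  m3: 000011 ←essential
  m18: 010-10 ←essential
  m22: 010-10 ←essential
  m24: 011000 ←essential
  m32: -00000,1-0000
  m37: 100101 ←essential
  m38: 100110 ←essential
  m41: 101001 ←essential
  m48: 1-0000,110-00
  m52: 110-00 ←essential
  m58: 111010 ←essential
Essential: 000011, 010-10, 011000, 100101, 100110, 101001, 110-00, 111010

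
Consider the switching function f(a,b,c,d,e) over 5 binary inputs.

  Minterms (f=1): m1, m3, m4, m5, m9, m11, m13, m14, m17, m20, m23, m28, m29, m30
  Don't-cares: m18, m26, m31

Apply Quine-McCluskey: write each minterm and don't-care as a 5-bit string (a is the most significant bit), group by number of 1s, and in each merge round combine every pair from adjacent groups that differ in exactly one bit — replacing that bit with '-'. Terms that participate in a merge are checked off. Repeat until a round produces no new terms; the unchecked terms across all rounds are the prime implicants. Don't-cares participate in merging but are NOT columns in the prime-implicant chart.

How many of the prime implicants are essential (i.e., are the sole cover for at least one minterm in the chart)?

Round 0: 00001✓ 00011✓ 00100✓ 00101✓ 01001✓ 01011✓ 01101✓ 01110✓ 10001✓ 10010✓ 10100✓ 10111✓ 11010✓ 11100✓ 11101✓ 11110✓ 11111✓
Round 1: -0001 -0100 -1101 -1110 0-001✓ 0-011✓ 0-101✓ 00-01✓ 000-1✓ 0010- 01-01✓ 010-1✓ 1-010 1-100 1-111 11-10 111-0✓ 111-1✓ 1110-✓ 1111-✓
Round 2: 0--01 0-0-1 111--
PIs = {-0001, -0100, -1101, -1110, 0--01, 0-0-1, 0010-, 1-010, 1-100, 1-111, 11-10, 111--}
Coverage chart:
  m1: -0001,0--01,0-0-1
  m3: 0-0-1 ←essential
  m4: -0100,0010-
  m5: 0--01,0010-
  m9: 0--01,0-0-1
  m11: 0-0-1 ←essential
  m13: -1101,0--01
  m14: -1110 ←essential
  m17: -0001 ←essential
  m20: -0100,1-100
  m23: 1-111 ←essential
  m28: 1-100,111--
  m29: -1101,111--
  m30: -1110,11-10,111--
Essential: -0001, -1110, 0-0-1, 1-111

4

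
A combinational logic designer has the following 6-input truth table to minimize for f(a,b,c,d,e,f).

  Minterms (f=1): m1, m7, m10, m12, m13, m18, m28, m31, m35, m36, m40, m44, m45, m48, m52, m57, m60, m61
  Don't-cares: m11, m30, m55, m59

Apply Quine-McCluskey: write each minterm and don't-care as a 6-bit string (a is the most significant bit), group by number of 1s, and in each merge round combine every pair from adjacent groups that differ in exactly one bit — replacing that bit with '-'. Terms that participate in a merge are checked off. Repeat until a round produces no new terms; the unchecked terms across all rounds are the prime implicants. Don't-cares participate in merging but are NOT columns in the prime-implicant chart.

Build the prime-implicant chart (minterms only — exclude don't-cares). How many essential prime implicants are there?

Round 0: 000001 000111 001010✓ 001011✓ 001100✓ 001101✓ 010010 011100✓ 011110✓ 011111✓ 100011 100100✓ 101000✓ 101100✓ 101101✓ 110000✓ 110100✓ 110111 111001✓ 111011✓ 111100✓ 111101✓
Round 1: -01100✓ -01101✓ -11100✓ 0-1100✓ 00101- 00110-✓ 0111-0 01111- 1-0100✓ 1-1100✓ 1-1101✓ 10-100✓ 101-00 10110-✓ 11-100✓ 110-00 111-01 1110-1 11110-✓
Round 2: --1100 -0110- 1--100 1-110-
PIs = {--1100, -0110-, 000001, 000111, 00101-, 010010, 0111-0, 01111-, 1--100, 1-110-, 100011, 101-00, 110-00, 110111, 111-01, 1110-1}
Coverage chart:
  m1: 000001 ←essential
  m7: 000111 ←essential
  m10: 00101- ←essential
  m12: --1100,-0110-
  m13: -0110- ←essential
  m18: 010010 ←essential
  m28: --1100,0111-0
  m31: 01111- ←essential
  m35: 100011 ←essential
  m36: 1--100 ←essential
  m40: 101-00 ←essential
  m44: --1100,-0110-,1--100,1-110-,101-00
  m45: -0110-,1-110-
  m48: 110-00 ←essential
  m52: 1--100,110-00
  m57: 111-01,1110-1
  m60: --1100,1--100,1-110-
  m61: 1-110-,111-01
Essential: -0110-, 000001, 000111, 00101-, 010010, 01111-, 1--100, 100011, 101-00, 110-00

10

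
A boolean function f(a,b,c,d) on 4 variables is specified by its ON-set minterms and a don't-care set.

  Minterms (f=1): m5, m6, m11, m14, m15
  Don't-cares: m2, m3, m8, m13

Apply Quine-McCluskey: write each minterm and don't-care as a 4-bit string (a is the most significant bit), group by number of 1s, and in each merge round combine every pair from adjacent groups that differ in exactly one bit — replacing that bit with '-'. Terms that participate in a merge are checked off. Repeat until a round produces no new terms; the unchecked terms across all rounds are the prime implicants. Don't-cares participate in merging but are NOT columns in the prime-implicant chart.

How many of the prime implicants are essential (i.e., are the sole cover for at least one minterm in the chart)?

1

size-2^0 implicants → 0010(✓)  0011(✓)  0101(✓)  0110(✓)  1000  1011(✓)  1101(✓)  1110(✓)  1111(✓)
size-2^1 implicants → -011  -101  -110  0-10  001-  1-11  11-1  111-
Unchecked terms (primes): -011, -101, -110, 0-10, 001-, 1-11, 1000, 11-1, 111-
Minterm coverage:
  m5 ⊆ -101 [E]
  m6 ⊆ -110,0-10
  m11 ⊆ -011,1-11
  m14 ⊆ -110,111-
  m15 ⊆ 1-11,11-1,111-
E = {-101}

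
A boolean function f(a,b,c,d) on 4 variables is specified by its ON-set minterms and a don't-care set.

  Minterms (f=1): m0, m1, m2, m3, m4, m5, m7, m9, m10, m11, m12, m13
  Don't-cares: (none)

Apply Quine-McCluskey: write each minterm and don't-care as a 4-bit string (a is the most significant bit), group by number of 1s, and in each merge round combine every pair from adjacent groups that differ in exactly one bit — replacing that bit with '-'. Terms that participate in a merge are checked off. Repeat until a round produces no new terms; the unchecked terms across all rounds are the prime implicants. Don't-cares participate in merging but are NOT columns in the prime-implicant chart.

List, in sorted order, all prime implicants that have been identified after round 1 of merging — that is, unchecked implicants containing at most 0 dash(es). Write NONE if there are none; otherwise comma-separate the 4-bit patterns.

NONE

size-2^0 implicants → 0000(✓)  0001(✓)  0010(✓)  0011(✓)  0100(✓)  0101(✓)  0111(✓)  1001(✓)  1010(✓)  1011(✓)  1100(✓)  1101(✓)
size-2^1 implicants → -001(✓)  -010(✓)  -011(✓)  -100(✓)  -101(✓)  0-00(✓)  0-01(✓)  0-11(✓)  00-0(✓)  00-1(✓)  000-(✓)  001-(✓)  01-1(✓)  010-(✓)  1-01(✓)  10-1(✓)  101-(✓)  110-(✓)
size-2^2 implicants → --01  -0-1  -01-  -10-  0--1  0-0-  00--
Unchecked terms (primes): --01, -0-1, -01-, -10-, 0--1, 0-0-, 00--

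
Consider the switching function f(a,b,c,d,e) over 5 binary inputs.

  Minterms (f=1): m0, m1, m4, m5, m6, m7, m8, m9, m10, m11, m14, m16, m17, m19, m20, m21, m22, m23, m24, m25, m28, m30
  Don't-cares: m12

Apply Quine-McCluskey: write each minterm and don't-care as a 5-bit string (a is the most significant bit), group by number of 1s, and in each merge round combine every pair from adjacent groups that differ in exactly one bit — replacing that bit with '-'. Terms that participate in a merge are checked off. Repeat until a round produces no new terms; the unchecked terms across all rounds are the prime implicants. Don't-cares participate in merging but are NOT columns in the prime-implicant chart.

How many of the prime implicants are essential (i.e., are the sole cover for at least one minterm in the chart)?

5

size-2^0 implicants → 00000(✓)  00001(✓)  00100(✓)  00101(✓)  00110(✓)  00111(✓)  01000(✓)  01001(✓)  01010(✓)  01011(✓)  01100(✓)  01110(✓)  10000(✓)  10001(✓)  10011(✓)  10100(✓)  10101(✓)  10110(✓)  10111(✓)  11000(✓)  11001(✓)  11100(✓)  11110(✓)
size-2^1 implicants → -0000(✓)  -0001(✓)  -0100(✓)  -0101(✓)  -0110(✓)  -0111(✓)  -1000(✓)  -1001(✓)  -1100(✓)  -1110(✓)  0-000(✓)  0-001(✓)  0-100(✓)  0-110(✓)  00-00(✓)  00-01(✓)  0000-(✓)  001-0(✓)  001-1(✓)  0010-(✓)  0011-(✓)  01-00(✓)  01-10(✓)  010-0(✓)  010-1(✓)  0100-(✓)  0101-(✓)  011-0(✓)  1-000(✓)  1-001(✓)  1-100(✓)  1-110(✓)  10-00(✓)  10-01(✓)  10-11(✓)  100-1(✓)  1000-(✓)  101-0(✓)  101-1(✓)  1010-(✓)  1011-(✓)  11-00(✓)  1100-(✓)  111-0(✓)
size-2^2 implicants → --000(✓)  --001(✓)  --100(✓)  --110(✓)  -0-00(✓)  -0-01(✓)  -000-(✓)  -01-0(✓)  -01-1(✓)  -010-(✓)  -011-(✓)  -1-00(✓)  -100-(✓)  -11-0(✓)  0--00(✓)  0-00-(✓)  0-1-0(✓)  00-0-(✓)  001--(✓)  01--0  010--  1--00(✓)  1-00-(✓)  1-1-0(✓)  10--1  10-0-(✓)  101--(✓)
size-2^3 implicants → ---00  --00-  --1-0  -0-0-  -01--
Unchecked terms (primes): ---00, --00-, --1-0, -0-0-, -01--, 01--0, 010--, 10--1
Minterm coverage:
  m0 ⊆ ---00,--00-,-0-0-
  m1 ⊆ --00-,-0-0-
  m4 ⊆ ---00,--1-0,-0-0-,-01--
  m5 ⊆ -0-0-,-01--
  m6 ⊆ --1-0,-01--
  m7 ⊆ -01-- [E]
  m8 ⊆ ---00,--00-,01--0,010--
  m9 ⊆ --00-,010--
  m10 ⊆ 01--0,010--
  m11 ⊆ 010-- [E]
  m14 ⊆ --1-0,01--0
  m16 ⊆ ---00,--00-,-0-0-
  m17 ⊆ --00-,-0-0-,10--1
  m19 ⊆ 10--1 [E]
  m20 ⊆ ---00,--1-0,-0-0-,-01--
  m21 ⊆ -0-0-,-01--,10--1
  m22 ⊆ --1-0,-01--
  m23 ⊆ -01--,10--1
  m24 ⊆ ---00,--00-
  m25 ⊆ --00- [E]
  m28 ⊆ ---00,--1-0
  m30 ⊆ --1-0 [E]
E = {--00-, --1-0, -01--, 010--, 10--1}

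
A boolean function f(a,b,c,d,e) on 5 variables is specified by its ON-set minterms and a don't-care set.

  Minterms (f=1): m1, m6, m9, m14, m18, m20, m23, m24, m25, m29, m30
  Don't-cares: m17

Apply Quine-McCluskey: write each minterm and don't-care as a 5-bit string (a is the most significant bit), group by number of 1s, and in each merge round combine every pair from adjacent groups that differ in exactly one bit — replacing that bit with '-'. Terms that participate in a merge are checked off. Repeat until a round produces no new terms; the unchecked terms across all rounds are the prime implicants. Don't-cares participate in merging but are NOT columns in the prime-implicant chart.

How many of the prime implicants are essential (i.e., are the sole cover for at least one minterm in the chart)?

Round 0: 00001✓ 00110✓ 01001✓ 01110✓ 10001✓ 10010 10100 10111 11000✓ 11001✓ 11101✓ 11110✓
Round 1: -0001✓ -1001✓ -1110 0-001✓ 0-110 1-001✓ 11-01 1100-
Round 2: --001
PIs = {--001, -1110, 0-110, 10010, 10100, 10111, 11-01, 1100-}
Coverage chart:
  m1: --001 ←essential
  m6: 0-110 ←essential
  m9: --001 ←essential
  m14: -1110,0-110
  m18: 10010 ←essential
  m20: 10100 ←essential
  m23: 10111 ←essential
  m24: 1100- ←essential
  m25: --001,11-01,1100-
  m29: 11-01 ←essential
  m30: -1110 ←essential
Essential: --001, -1110, 0-110, 10010, 10100, 10111, 11-01, 1100-

8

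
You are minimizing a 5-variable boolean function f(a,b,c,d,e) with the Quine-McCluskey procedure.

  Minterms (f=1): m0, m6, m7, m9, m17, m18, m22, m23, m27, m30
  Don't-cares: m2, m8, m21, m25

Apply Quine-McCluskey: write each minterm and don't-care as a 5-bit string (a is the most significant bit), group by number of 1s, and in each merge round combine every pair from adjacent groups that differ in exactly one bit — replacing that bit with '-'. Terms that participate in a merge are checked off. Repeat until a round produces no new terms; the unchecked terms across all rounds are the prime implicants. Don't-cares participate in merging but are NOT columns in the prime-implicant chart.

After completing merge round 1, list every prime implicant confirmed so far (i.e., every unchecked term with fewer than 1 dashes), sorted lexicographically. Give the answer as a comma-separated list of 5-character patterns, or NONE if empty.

NONE

Round 0: 00000✓ 00010✓ 00110✓ 00111✓ 01000✓ 01001✓ 10001✓ 10010✓ 10101✓ 10110✓ 10111✓ 11001✓ 11011✓ 11110✓
Round 1: -0010✓ -0110✓ -0111✓ -1001 0-000 00-10✓ 000-0 0011-✓ 0100- 1-001 1-110 10-01 10-10✓ 101-1 1011-✓ 110-1
Round 2: -0-10 -011-
PIs = {-0-10, -011-, -1001, 0-000, 000-0, 0100-, 1-001, 1-110, 10-01, 101-1, 110-1}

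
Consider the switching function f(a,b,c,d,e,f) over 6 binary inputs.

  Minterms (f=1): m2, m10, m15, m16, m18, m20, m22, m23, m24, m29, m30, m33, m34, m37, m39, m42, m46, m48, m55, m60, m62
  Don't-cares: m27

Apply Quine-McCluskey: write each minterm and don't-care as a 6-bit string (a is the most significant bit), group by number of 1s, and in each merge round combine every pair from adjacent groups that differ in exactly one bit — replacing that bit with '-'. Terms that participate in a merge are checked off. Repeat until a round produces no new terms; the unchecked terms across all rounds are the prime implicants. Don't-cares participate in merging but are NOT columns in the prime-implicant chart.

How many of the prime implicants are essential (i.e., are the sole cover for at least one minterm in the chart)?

8

size-2^0 implicants → 000010(✓)  001010(✓)  001111  010000(✓)  010010(✓)  010100(✓)  010110(✓)  010111(✓)  011000(✓)  011011  011101  011110(✓)  100001(✓)  100010(✓)  100101(✓)  100111(✓)  101010(✓)  101110(✓)  110000(✓)  110111(✓)  111100(✓)  111110(✓)
size-2^1 implicants → -00010(✓)  -01010(✓)  -10000  -10111  -11110  0-0010  00-010(✓)  01-000  01-110  010-00(✓)  010-10(✓)  0100-0(✓)  0101-0(✓)  01011-  1-0111  1-1110  10-010(✓)  100-01  1001-1  101-10  1111-0
size-2^2 implicants → -0-010  010--0
Unchecked terms (primes): -0-010, -10000, -10111, -11110, 0-0010, 001111, 01-000, 01-110, 010--0, 01011-, 011011, 011101, 1-0111, 1-1110, 100-01, 1001-1, 101-10, 1111-0
Minterm coverage:
  m2 ⊆ -0-010,0-0010
  m10 ⊆ -0-010 [E]
  m15 ⊆ 001111 [E]
  m16 ⊆ -10000,01-000,010--0
  m18 ⊆ 0-0010,010--0
  m20 ⊆ 010--0 [E]
  m22 ⊆ 01-110,010--0,01011-
  m23 ⊆ -10111,01011-
  m24 ⊆ 01-000 [E]
  m29 ⊆ 011101 [E]
  m30 ⊆ -11110,01-110
  m33 ⊆ 100-01 [E]
  m34 ⊆ -0-010 [E]
  m37 ⊆ 100-01,1001-1
  m39 ⊆ 1-0111,1001-1
  m42 ⊆ -0-010,101-10
  m46 ⊆ 1-1110,101-10
  m48 ⊆ -10000 [E]
  m55 ⊆ -10111,1-0111
  m60 ⊆ 1111-0 [E]
  m62 ⊆ -11110,1-1110,1111-0
E = {-0-010, -10000, 001111, 01-000, 010--0, 011101, 100-01, 1111-0}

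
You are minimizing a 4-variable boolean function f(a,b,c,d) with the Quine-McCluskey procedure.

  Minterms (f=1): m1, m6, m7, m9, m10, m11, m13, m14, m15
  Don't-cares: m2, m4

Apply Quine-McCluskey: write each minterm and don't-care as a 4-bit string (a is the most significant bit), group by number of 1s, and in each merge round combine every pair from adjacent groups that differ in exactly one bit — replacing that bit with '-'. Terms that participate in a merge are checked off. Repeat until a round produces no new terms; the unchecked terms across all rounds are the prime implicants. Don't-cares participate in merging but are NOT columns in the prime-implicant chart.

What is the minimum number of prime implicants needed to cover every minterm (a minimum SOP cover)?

4

Round 0: 0001✓ 0010✓ 0100✓ 0110✓ 0111✓ 1001✓ 1010✓ 1011✓ 1101✓ 1110✓ 1111✓
Round 1: -001 -010✓ -110✓ -111✓ 0-10✓ 01-0 011-✓ 1-01✓ 1-10✓ 1-11✓ 10-1✓ 101-✓ 11-1✓ 111-✓
Round 2: --10 -11- 1--1 1-1-
PIs = {--10, -001, -11-, 01-0, 1--1, 1-1-}
Coverage chart:
  m1: -001 ←essential
  m6: --10,-11-,01-0
  m7: -11- ←essential
  m9: -001,1--1
  m10: --10,1-1-
  m11: 1--1,1-1-
  m13: 1--1 ←essential
  m14: --10,-11-,1-1-
  m15: -11-,1--1,1-1-
Essential: -001, -11-, 1--1
Petrick residual → --10
Min cover (4 terms): cd' + b'c'd + bc + ad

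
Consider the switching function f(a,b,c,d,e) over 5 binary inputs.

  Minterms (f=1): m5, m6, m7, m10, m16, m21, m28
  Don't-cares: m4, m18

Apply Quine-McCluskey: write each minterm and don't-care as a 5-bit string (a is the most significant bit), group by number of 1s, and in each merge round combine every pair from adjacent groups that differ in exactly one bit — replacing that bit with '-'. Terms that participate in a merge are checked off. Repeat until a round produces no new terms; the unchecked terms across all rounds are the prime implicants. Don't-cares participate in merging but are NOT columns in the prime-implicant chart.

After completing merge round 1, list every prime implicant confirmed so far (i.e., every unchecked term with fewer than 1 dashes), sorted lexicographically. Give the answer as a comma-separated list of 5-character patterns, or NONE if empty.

[col 0] 00100*, 00101*, 00110*, 00111*, 01010, 10000*, 10010*, 10101*, 11100
[col 1] -0101, 001-0*, 001-1*, 0010-*, 0011-*, 100-0
[col 2] 001--
Prime implicants: -0101, 001--, 01010, 100-0, 11100

01010, 11100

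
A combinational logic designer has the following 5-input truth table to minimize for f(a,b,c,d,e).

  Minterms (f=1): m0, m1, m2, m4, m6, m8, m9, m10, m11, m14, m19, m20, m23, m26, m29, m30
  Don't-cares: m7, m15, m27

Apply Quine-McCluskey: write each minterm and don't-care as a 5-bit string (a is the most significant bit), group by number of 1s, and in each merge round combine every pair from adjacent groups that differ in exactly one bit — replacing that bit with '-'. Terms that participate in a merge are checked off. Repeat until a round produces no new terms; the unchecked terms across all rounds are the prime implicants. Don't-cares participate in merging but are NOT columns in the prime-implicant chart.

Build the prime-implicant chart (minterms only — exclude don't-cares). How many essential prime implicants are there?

Round 0: 00000✓ 00001✓ 00010✓ 00100✓ 00110✓ 00111✓ 01000✓ 01001✓ 01010✓ 01011✓ 01110✓ 01111✓ 10011✓ 10100✓ 10111✓ 11010✓ 11011✓ 11101 11110✓
Round 1: -0100 -0111 -1010✓ -1011✓ -1110✓ 0-000✓ 0-001✓ 0-010✓ 0-110✓ 0-111✓ 00-00✓ 00-10✓ 000-0✓ 0000-✓ 001-0✓ 0011-✓ 01-10✓ 01-11✓ 010-0✓ 010-1✓ 0100-✓ 0101-✓ 0111-✓ 1-011 10-11 11-10✓ 1101-✓
Round 2: -1-10 -101- 0--10 0-0-0 0-00- 0-11- 00--0 01-1- 010--
PIs = {-0100, -0111, -1-10, -101-, 0--10, 0-0-0, 0-00-, 0-11-, 00--0, 01-1-, 010--, 1-011, 10-11, 11101}
Coverage chart:
  m0: 0-0-0,0-00-,00--0
  m1: 0-00- ←essential
  m2: 0--10,0-0-0,00--0
  m4: -0100,00--0
  m6: 0--10,0-11-,00--0
  m8: 0-0-0,0-00-,010--
  m9: 0-00-,010--
  m10: -1-10,-101-,0--10,0-0-0,01-1-,010--
  m11: -101-,01-1-,010--
  m14: -1-10,0--10,0-11-,01-1-
  m19: 1-011,10-11
  m20: -0100 ←essential
  m23: -0111,10-11
  m26: -1-10,-101-
  m29: 11101 ←essential
  m30: -1-10 ←essential
Essential: -0100, -1-10, 0-00-, 11101

4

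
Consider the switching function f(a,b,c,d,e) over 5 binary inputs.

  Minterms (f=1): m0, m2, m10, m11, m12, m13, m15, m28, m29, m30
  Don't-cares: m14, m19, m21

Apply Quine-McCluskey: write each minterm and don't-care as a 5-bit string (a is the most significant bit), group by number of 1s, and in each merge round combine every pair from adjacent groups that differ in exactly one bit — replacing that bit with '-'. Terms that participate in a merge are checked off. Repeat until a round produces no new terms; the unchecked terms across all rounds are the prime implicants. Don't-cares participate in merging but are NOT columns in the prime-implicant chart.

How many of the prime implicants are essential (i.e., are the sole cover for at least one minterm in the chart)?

3

[col 0] 00000*, 00010*, 01010*, 01011*, 01100*, 01101*, 01110*, 01111*, 10011, 10101*, 11100*, 11101*, 11110*
[col 1] -1100*, -1101*, -1110*, 0-010, 000-0, 01-10*, 01-11*, 0101-*, 011-0*, 011-1*, 0110-*, 0111-*, 1-101, 111-0*, 1110-*
[col 2] -11-0, -110-, 01-1-, 011--
Prime implicants: -11-0, -110-, 0-010, 000-0, 01-1-, 011--, 1-101, 10011
PI chart (minterm → PIs covering it):
  0 | 000-0  (sole → essential)
  2 | 0-010,000-0
  10 | 0-010,01-1-
  11 | 01-1-  (sole → essential)
  12 | -11-0,-110-,011--
  13 | -110-,011--
  15 | 01-1-,011--
  28 | -11-0,-110-
  29 | -110-,1-101
  30 | -11-0  (sole → essential)
Essential prime implicants: -11-0, 000-0, 01-1-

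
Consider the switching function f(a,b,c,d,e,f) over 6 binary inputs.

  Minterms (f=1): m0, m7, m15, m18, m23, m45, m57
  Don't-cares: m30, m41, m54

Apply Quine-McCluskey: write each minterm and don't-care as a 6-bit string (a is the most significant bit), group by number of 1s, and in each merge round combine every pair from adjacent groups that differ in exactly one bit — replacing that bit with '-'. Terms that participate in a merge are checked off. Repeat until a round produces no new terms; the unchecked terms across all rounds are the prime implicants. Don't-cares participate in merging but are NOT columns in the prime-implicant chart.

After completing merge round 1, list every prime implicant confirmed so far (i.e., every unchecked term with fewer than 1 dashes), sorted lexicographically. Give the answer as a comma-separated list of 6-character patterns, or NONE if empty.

[col 0] 000000, 000111*, 001111*, 010010, 010111*, 011110, 101001*, 101101*, 110110, 111001*
[col 1] 0-0111, 00-111, 1-1001, 101-01
Prime implicants: 0-0111, 00-111, 000000, 010010, 011110, 1-1001, 101-01, 110110

000000, 010010, 011110, 110110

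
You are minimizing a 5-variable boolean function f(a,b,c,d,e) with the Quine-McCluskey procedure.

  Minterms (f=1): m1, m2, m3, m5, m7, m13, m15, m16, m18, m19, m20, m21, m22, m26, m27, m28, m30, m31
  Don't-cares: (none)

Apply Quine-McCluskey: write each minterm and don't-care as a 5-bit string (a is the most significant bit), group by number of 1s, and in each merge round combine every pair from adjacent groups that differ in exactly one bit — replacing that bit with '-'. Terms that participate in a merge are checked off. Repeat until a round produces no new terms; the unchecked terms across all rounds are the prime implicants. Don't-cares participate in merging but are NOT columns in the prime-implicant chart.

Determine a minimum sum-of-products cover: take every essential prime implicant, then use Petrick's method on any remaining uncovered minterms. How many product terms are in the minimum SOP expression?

7

size-2^0 implicants → 00001(✓)  00010(✓)  00011(✓)  00101(✓)  00111(✓)  01101(✓)  01111(✓)  10000(✓)  10010(✓)  10011(✓)  10100(✓)  10101(✓)  10110(✓)  11010(✓)  11011(✓)  11100(✓)  11110(✓)  11111(✓)
size-2^1 implicants → -0010(✓)  -0011(✓)  -0101  -1111  0-101(✓)  0-111(✓)  00-01(✓)  00-11(✓)  000-1(✓)  0001-(✓)  001-1(✓)  011-1(✓)  1-010(✓)  1-011(✓)  1-100(✓)  1-110(✓)  10-00(✓)  10-10(✓)  100-0(✓)  1001-(✓)  101-0(✓)  1010-  11-10(✓)  11-11(✓)  1101-(✓)  111-0(✓)  1111-(✓)
size-2^2 implicants → -001-  0-1-1  00--1  1--10  1-01-  1-1-0  10--0  11-1-
Unchecked terms (primes): -001-, -0101, -1111, 0-1-1, 00--1, 1--10, 1-01-, 1-1-0, 10--0, 1010-, 11-1-
Minterm coverage:
  m1 ⊆ 00--1 [E]
  m2 ⊆ -001- [E]
  m3 ⊆ -001-,00--1
  m5 ⊆ -0101,0-1-1,00--1
  m7 ⊆ 0-1-1,00--1
  m13 ⊆ 0-1-1 [E]
  m15 ⊆ -1111,0-1-1
  m16 ⊆ 10--0 [E]
  m18 ⊆ -001-,1--10,1-01-,10--0
  m19 ⊆ -001-,1-01-
  m20 ⊆ 1-1-0,10--0,1010-
  m21 ⊆ -0101,1010-
  m22 ⊆ 1--10,1-1-0,10--0
  m26 ⊆ 1--10,1-01-,11-1-
  m27 ⊆ 1-01-,11-1-
  m28 ⊆ 1-1-0 [E]
  m30 ⊆ 1--10,1-1-0,11-1-
  m31 ⊆ -1111,11-1-
E = {-001-, 0-1-1, 00--1, 1-1-0, 10--0}
Petrick residual → -0101, 11-1-
Cover = b'c'd + b'cd'e + a'ce + a'b'e + ace' + ab'e' + abd  |cover|=7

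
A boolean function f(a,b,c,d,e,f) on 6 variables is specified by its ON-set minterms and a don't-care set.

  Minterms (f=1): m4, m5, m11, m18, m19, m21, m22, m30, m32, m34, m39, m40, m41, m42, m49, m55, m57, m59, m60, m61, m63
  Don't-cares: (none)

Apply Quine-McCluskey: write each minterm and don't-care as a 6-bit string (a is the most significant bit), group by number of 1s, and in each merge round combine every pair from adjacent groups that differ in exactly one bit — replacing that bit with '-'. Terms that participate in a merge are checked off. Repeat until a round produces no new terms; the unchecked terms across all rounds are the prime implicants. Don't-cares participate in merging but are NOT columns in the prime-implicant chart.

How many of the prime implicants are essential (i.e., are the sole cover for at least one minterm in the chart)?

size-2^0 implicants → 000100(✓)  000101(✓)  001011  010010(✓)  010011(✓)  010101(✓)  010110(✓)  011110(✓)  100000(✓)  100010(✓)  100111(✓)  101000(✓)  101001(✓)  101010(✓)  110001(✓)  110111(✓)  111001(✓)  111011(✓)  111100(✓)  111101(✓)  111111(✓)
size-2^1 implicants → 0-0101  00010-  01-110  010-10  01001-  1-0111  1-1001  10-000(✓)  10-010(✓)  1000-0(✓)  1010-0(✓)  10100-  11-001  11-111  111-01(✓)  111-11(✓)  1110-1(✓)  1111-1(✓)  11110-
size-2^2 implicants → 10-0-0  111--1
Unchecked terms (primes): 0-0101, 00010-, 001011, 01-110, 010-10, 01001-, 1-0111, 1-1001, 10-0-0, 10100-, 11-001, 11-111, 111--1, 11110-
Minterm coverage:
  m4 ⊆ 00010- [E]
  m5 ⊆ 0-0101,00010-
  m11 ⊆ 001011 [E]
  m18 ⊆ 010-10,01001-
  m19 ⊆ 01001- [E]
  m21 ⊆ 0-0101 [E]
  m22 ⊆ 01-110,010-10
  m30 ⊆ 01-110 [E]
  m32 ⊆ 10-0-0 [E]
  m34 ⊆ 10-0-0 [E]
  m39 ⊆ 1-0111 [E]
  m40 ⊆ 10-0-0,10100-
  m41 ⊆ 1-1001,10100-
  m42 ⊆ 10-0-0 [E]
  m49 ⊆ 11-001 [E]
  m55 ⊆ 1-0111,11-111
  m57 ⊆ 1-1001,11-001,111--1
  m59 ⊆ 111--1 [E]
  m60 ⊆ 11110- [E]
  m61 ⊆ 111--1,11110-
  m63 ⊆ 11-111,111--1
E = {0-0101, 00010-, 001011, 01-110, 01001-, 1-0111, 10-0-0, 11-001, 111--1, 11110-}

10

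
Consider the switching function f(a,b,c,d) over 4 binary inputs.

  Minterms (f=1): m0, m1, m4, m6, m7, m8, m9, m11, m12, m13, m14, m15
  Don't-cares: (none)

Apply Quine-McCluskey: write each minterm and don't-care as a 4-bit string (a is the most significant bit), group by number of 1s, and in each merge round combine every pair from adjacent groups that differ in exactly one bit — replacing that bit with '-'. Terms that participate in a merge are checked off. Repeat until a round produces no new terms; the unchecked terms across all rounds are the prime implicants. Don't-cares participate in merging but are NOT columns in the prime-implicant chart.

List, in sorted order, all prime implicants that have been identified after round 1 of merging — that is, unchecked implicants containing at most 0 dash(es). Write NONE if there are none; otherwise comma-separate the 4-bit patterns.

NONE

size-2^0 implicants → 0000(✓)  0001(✓)  0100(✓)  0110(✓)  0111(✓)  1000(✓)  1001(✓)  1011(✓)  1100(✓)  1101(✓)  1110(✓)  1111(✓)
size-2^1 implicants → -000(✓)  -001(✓)  -100(✓)  -110(✓)  -111(✓)  0-00(✓)  000-(✓)  01-0(✓)  011-(✓)  1-00(✓)  1-01(✓)  1-11(✓)  10-1(✓)  100-(✓)  11-0(✓)  11-1(✓)  110-(✓)  111-(✓)
size-2^2 implicants → --00  -00-  -1-0  -11-  1--1  1-0-  11--
Unchecked terms (primes): --00, -00-, -1-0, -11-, 1--1, 1-0-, 11--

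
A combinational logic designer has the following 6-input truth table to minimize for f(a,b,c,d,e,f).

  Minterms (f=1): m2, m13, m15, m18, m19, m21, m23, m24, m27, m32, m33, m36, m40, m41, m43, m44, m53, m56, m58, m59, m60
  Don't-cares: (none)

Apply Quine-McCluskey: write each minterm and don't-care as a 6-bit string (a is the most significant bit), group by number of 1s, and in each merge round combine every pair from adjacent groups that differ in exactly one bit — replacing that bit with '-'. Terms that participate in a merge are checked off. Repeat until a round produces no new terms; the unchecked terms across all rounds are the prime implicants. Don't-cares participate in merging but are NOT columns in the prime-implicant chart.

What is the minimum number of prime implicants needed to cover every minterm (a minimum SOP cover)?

[col 0] 000010*, 001101*, 001111*, 010010*, 010011*, 010101*, 010111*, 011000*, 011011*, 100000*, 100001*, 100100*, 101000*, 101001*, 101011*, 101100*, 110101*, 111000*, 111010*, 111011*, 111100*
[col 1] -10101, -11000, -11011, 0-0010, 0011-1, 01-011, 010-11, 01001-, 0101-1, 1-1000*, 1-1011, 1-1100*, 10-000*, 10-001*, 10-100*, 100-00*, 10000-*, 101-00*, 1010-1, 10100-*, 111-00*, 1110-0, 11101-
[col 2] 1-1-00, 10--00, 10-00-
Prime implicants: -10101, -11000, -11011, 0-0010, 0011-1, 01-011, 010-11, 01001-, 0101-1, 1-1-00, 1-1011, 10--00, 10-00-, 1010-1, 1110-0, 11101-
PI chart (minterm → PIs covering it):
  2 | 0-0010  (sole → essential)
  13 | 0011-1  (sole → essential)
  15 | 0011-1  (sole → essential)
  18 | 0-0010,01001-
  19 | 01-011,010-11,01001-
  21 | -10101,0101-1
  23 | 010-11,0101-1
  24 | -11000  (sole → essential)
  27 | -11011,01-011
  32 | 10--00,10-00-
  33 | 10-00-  (sole → essential)
  36 | 10--00  (sole → essential)
  40 | 1-1-00,10--00,10-00-
  41 | 10-00-,1010-1
  43 | 1-1011,1010-1
  44 | 1-1-00,10--00
  53 | -10101  (sole → essential)
  56 | -11000,1-1-00,1110-0
  58 | 1110-0,11101-
  59 | -11011,1-1011,11101-
  60 | 1-1-00  (sole → essential)
Essential prime implicants: -10101, -11000, 0-0010, 0011-1, 1-1-00, 10--00, 10-00-
Petrick residual → -11011, 010-11, 1-1011, 1110-0
Minimum SOP uses 11 PIs: bc'de'f + bcd'e'f' + bcd'ef + a'c'd'ef' + a'b'cdf + a'bc'ef + ace'f' + acd'ef + ab'e'f' + ab'd'e' + abcd'f'

11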